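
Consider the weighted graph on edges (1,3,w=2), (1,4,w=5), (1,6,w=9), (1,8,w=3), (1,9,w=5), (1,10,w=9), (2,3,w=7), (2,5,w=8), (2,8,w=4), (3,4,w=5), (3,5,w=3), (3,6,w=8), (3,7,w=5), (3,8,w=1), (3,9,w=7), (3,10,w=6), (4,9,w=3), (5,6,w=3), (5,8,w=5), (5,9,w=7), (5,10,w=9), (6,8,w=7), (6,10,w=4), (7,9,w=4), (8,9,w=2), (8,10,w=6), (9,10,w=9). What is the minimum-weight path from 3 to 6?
6 (path: 3 -> 5 -> 6; weights 3 + 3 = 6)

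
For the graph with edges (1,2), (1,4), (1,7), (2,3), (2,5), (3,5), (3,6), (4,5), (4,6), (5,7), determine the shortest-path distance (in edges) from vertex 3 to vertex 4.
2 (path: 3 -> 5 -> 4, 2 edges)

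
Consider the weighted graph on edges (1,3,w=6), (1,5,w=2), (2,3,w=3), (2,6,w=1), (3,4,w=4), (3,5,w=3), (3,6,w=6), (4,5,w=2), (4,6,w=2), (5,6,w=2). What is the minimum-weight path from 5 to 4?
2 (path: 5 -> 4; weights 2 = 2)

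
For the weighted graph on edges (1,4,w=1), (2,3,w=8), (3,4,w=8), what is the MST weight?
17 (MST edges: (1,4,w=1), (2,3,w=8), (3,4,w=8); sum of weights 1 + 8 + 8 = 17)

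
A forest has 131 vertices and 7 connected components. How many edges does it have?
124 (Each of the 7 component trees on V_i vertices has V_i - 1 edges; summing gives V - C = 131 - 7 = 124)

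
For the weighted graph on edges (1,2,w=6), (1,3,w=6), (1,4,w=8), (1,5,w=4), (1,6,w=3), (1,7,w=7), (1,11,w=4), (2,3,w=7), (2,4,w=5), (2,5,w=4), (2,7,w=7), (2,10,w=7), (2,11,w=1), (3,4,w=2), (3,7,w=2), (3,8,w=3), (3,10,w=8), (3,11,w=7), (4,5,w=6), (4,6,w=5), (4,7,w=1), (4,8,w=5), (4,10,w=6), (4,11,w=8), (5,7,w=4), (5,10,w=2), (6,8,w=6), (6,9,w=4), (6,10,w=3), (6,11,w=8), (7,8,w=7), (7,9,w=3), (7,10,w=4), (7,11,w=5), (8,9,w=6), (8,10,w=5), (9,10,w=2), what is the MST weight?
24 (MST edges: (1,6,w=3), (1,11,w=4), (2,11,w=1), (3,4,w=2), (3,8,w=3), (4,7,w=1), (5,10,w=2), (6,10,w=3), (7,9,w=3), (9,10,w=2); sum of weights 3 + 4 + 1 + 2 + 3 + 1 + 2 + 3 + 3 + 2 = 24)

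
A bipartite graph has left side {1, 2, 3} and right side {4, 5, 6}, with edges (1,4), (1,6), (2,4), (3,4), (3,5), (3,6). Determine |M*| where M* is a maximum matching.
3 (matching: (1,6), (2,4), (3,5); upper bound min(|L|,|R|) = min(3,3) = 3)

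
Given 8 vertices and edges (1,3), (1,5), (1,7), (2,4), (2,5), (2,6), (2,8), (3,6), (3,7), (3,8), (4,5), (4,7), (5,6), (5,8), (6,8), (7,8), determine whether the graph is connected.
Yes (BFS from 1 visits [1, 3, 5, 7, 6, 8, 2, 4] — all 8 vertices reached)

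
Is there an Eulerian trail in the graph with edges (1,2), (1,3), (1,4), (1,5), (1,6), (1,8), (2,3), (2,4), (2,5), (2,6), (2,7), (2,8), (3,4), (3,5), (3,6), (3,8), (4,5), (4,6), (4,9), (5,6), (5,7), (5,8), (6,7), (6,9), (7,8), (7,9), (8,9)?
No (4 vertices have odd degree: {2, 5, 6, 7}; Eulerian path requires 0 or 2)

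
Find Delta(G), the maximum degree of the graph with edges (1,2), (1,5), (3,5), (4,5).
3 (attained at vertex 5)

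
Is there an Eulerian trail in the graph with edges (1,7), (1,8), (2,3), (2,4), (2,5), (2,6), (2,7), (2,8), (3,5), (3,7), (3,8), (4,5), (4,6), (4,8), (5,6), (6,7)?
Yes — and in fact it has an Eulerian circuit (the graph is connected and all 8 vertices have even degree)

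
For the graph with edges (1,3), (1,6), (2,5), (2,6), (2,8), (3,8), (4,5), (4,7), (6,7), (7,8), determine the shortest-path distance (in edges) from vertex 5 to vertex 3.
3 (path: 5 -> 2 -> 8 -> 3, 3 edges)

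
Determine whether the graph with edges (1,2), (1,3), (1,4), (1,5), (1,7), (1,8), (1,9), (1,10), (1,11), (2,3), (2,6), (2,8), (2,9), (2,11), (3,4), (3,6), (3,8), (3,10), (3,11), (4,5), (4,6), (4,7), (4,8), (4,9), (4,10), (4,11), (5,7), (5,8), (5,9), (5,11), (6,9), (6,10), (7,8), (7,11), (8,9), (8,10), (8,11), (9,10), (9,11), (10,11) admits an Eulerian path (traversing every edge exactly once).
No (8 vertices have odd degree: {1, 3, 4, 6, 7, 8, 10, 11}; Eulerian path requires 0 or 2)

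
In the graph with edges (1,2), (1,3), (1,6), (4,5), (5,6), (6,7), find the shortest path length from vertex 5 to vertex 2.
3 (path: 5 -> 6 -> 1 -> 2, 3 edges)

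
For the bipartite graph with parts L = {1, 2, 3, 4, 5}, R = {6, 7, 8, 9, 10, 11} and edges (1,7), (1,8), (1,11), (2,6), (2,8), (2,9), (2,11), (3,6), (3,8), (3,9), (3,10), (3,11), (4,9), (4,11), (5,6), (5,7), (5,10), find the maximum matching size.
5 (matching: (1,11), (2,8), (3,10), (4,9), (5,7); upper bound min(|L|,|R|) = min(5,6) = 5)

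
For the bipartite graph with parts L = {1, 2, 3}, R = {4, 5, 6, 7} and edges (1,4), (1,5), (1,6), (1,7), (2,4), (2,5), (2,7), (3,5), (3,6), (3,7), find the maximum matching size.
3 (matching: (1,7), (2,5), (3,6); upper bound min(|L|,|R|) = min(3,4) = 3)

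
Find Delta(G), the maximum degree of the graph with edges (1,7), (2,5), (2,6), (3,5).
2 (attained at vertices 2, 5)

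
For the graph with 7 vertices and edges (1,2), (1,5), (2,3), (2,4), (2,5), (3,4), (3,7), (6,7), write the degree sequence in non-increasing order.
[4, 3, 2, 2, 2, 2, 1] (degrees: deg(1)=2, deg(2)=4, deg(3)=3, deg(4)=2, deg(5)=2, deg(6)=1, deg(7)=2)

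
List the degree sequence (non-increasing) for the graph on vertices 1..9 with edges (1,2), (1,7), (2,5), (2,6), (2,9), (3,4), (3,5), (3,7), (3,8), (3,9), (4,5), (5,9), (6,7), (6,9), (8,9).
[5, 5, 4, 4, 3, 3, 2, 2, 2] (degrees: deg(1)=2, deg(2)=4, deg(3)=5, deg(4)=2, deg(5)=4, deg(6)=3, deg(7)=3, deg(8)=2, deg(9)=5)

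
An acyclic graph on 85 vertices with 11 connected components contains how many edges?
74 (Each of the 11 component trees on V_i vertices has V_i - 1 edges; summing gives V - C = 85 - 11 = 74)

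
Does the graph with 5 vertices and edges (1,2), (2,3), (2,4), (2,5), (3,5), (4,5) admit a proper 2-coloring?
No (odd cycle of length 3: 5 -> 2 -> 4 -> 5)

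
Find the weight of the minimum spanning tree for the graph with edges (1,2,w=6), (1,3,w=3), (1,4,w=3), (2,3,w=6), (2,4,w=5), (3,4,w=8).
11 (MST edges: (1,3,w=3), (1,4,w=3), (2,4,w=5); sum of weights 3 + 3 + 5 = 11)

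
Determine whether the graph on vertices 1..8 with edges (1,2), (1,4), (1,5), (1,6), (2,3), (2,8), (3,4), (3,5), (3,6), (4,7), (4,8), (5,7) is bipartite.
Yes. Partition: {1, 3, 7, 8}, {2, 4, 5, 6}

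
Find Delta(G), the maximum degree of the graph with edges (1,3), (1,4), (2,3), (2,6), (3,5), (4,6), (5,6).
3 (attained at vertices 3, 6)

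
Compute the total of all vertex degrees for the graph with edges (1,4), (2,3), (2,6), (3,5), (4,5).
10 (handshake: sum of degrees = 2|E| = 2 x 5 = 10)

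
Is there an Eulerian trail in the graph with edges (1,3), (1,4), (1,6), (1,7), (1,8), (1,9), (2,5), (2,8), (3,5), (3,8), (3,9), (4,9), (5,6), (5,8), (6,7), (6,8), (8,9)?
Yes — and in fact it has an Eulerian circuit (the graph is connected and all 9 vertices have even degree)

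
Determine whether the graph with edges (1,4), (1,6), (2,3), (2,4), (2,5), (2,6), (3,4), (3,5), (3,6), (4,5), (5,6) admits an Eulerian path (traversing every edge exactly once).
Yes — and in fact it has an Eulerian circuit (the graph is connected and all 6 vertices have even degree)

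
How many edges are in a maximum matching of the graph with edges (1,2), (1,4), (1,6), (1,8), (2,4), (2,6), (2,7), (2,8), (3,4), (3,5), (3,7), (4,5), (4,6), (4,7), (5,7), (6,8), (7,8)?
4 (matching: (1,2), (3,7), (4,5), (6,8); upper bound floor(n/2) = floor(8/2) = 4)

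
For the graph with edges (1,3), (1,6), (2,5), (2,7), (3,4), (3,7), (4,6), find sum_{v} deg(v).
14 (handshake: sum of degrees = 2|E| = 2 x 7 = 14)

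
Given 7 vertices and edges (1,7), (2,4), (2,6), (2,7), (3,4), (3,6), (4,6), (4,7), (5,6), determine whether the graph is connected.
Yes (BFS from 1 visits [1, 7, 2, 4, 6, 3, 5] — all 7 vertices reached)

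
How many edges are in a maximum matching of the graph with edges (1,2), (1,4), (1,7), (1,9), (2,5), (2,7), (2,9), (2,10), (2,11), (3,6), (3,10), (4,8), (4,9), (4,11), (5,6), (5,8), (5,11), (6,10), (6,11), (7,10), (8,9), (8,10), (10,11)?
5 (matching: (1,9), (2,11), (3,6), (4,8), (7,10); upper bound floor(n/2) = floor(11/2) = 5)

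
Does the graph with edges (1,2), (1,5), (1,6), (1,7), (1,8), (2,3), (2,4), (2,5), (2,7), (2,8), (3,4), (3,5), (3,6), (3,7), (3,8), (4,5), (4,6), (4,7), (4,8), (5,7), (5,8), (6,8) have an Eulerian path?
Yes (the graph is connected and exactly 2 vertices have odd degree: {1, 7}; any Eulerian path must start and end at those)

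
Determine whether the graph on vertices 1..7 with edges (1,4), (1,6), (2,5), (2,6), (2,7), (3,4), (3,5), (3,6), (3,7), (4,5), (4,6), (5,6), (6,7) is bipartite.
No (odd cycle of length 3: 6 -> 1 -> 4 -> 6)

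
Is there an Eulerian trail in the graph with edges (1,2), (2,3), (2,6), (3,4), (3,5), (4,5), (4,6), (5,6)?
No (6 vertices have odd degree: {1, 2, 3, 4, 5, 6}; Eulerian path requires 0 or 2)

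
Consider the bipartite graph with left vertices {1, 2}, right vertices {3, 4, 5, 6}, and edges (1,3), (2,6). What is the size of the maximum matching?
2 (matching: (1,3), (2,6); upper bound min(|L|,|R|) = min(2,4) = 2)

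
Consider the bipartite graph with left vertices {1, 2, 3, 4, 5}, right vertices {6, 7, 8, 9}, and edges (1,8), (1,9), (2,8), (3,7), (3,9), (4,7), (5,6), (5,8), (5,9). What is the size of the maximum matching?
4 (matching: (1,9), (2,8), (3,7), (5,6); upper bound min(|L|,|R|) = min(5,4) = 4)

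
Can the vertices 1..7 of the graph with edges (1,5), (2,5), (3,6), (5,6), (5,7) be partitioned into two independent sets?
Yes. Partition: {1, 2, 4, 6, 7}, {3, 5}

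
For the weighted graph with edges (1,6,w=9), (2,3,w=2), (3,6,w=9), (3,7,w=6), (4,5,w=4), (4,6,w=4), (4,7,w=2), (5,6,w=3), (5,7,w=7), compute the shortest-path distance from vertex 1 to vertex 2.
20 (path: 1 -> 6 -> 3 -> 2; weights 9 + 9 + 2 = 20)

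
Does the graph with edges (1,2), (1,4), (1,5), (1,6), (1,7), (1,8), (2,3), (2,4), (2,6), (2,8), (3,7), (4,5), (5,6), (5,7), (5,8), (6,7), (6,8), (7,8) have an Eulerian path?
No (6 vertices have odd degree: {2, 4, 5, 6, 7, 8}; Eulerian path requires 0 or 2)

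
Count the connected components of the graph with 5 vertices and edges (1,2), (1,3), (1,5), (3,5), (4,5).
1 (components: {1, 2, 3, 4, 5})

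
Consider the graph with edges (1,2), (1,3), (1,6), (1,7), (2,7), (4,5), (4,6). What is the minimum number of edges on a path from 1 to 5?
3 (path: 1 -> 6 -> 4 -> 5, 3 edges)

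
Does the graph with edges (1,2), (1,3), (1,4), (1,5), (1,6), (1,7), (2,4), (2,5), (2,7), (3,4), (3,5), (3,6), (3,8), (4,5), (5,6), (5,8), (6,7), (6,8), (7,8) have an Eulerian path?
Yes (the graph is connected and exactly 2 vertices have odd degree: {3, 6}; any Eulerian path must start and end at those)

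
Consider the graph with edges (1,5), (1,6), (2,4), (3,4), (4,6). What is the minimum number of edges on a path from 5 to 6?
2 (path: 5 -> 1 -> 6, 2 edges)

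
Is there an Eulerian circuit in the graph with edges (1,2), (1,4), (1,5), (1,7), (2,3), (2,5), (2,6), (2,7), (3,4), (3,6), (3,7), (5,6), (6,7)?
No (2 vertices have odd degree: {2, 5}; Eulerian circuit requires 0)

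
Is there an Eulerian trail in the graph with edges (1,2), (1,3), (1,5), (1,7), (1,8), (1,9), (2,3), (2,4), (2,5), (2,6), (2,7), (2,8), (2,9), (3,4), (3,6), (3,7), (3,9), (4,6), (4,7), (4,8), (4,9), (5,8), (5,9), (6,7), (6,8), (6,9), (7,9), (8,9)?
Yes — and in fact it has an Eulerian circuit (the graph is connected and all 9 vertices have even degree)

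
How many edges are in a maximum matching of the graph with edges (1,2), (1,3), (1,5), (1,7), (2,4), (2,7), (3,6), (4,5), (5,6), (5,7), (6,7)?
3 (matching: (2,7), (3,6), (4,5); upper bound floor(n/2) = floor(7/2) = 3)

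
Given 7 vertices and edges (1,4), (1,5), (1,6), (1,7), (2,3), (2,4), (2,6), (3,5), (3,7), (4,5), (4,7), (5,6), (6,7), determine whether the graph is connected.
Yes (BFS from 1 visits [1, 4, 5, 6, 7, 2, 3] — all 7 vertices reached)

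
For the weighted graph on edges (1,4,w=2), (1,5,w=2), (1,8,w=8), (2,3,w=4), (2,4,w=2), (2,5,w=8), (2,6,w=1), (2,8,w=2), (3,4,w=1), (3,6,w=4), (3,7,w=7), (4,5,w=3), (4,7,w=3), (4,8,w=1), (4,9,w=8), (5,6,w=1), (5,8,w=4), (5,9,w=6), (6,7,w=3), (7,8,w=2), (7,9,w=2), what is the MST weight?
12 (MST edges: (1,4,w=2), (1,5,w=2), (2,6,w=1), (3,4,w=1), (4,8,w=1), (5,6,w=1), (7,8,w=2), (7,9,w=2); sum of weights 2 + 2 + 1 + 1 + 1 + 1 + 2 + 2 = 12)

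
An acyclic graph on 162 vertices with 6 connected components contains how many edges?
156 (Each of the 6 component trees on V_i vertices has V_i - 1 edges; summing gives V - C = 162 - 6 = 156)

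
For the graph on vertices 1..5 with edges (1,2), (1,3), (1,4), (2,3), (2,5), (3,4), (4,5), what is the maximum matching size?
2 (matching: (1,4), (2,5); upper bound floor(n/2) = floor(5/2) = 2)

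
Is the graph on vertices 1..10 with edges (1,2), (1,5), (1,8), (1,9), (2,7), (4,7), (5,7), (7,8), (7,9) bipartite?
Yes. Partition: {1, 3, 6, 7, 10}, {2, 4, 5, 8, 9}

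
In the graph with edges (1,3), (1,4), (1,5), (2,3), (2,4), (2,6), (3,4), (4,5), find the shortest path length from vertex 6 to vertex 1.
3 (path: 6 -> 2 -> 4 -> 1, 3 edges)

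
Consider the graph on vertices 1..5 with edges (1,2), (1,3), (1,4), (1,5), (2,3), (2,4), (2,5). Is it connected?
Yes (BFS from 1 visits [1, 2, 3, 4, 5] — all 5 vertices reached)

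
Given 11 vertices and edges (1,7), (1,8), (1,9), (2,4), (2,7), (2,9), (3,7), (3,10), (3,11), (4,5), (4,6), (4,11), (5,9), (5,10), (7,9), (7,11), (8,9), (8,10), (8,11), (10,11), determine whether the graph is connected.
Yes (BFS from 1 visits [1, 7, 8, 9, 2, 3, 11, 10, 5, 4, 6] — all 11 vertices reached)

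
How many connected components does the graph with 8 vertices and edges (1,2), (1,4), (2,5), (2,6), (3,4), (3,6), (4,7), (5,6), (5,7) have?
2 (components: {1, 2, 3, 4, 5, 6, 7}, {8})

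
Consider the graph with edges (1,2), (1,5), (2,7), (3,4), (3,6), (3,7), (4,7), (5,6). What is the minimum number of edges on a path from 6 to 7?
2 (path: 6 -> 3 -> 7, 2 edges)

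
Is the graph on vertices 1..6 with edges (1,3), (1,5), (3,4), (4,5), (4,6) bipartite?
Yes. Partition: {1, 2, 4}, {3, 5, 6}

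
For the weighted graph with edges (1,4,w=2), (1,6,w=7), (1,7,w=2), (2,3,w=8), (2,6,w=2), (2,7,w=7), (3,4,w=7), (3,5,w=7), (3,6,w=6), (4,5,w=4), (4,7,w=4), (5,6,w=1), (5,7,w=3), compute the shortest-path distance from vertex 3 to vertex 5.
7 (path: 3 -> 5; weights 7 = 7)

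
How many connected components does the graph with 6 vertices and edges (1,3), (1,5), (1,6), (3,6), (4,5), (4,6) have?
2 (components: {1, 3, 4, 5, 6}, {2})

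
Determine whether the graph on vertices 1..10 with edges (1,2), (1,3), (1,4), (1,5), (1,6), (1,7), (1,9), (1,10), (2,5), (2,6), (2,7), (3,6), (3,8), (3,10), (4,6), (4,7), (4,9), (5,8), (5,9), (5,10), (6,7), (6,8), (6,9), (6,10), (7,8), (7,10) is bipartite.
No (odd cycle of length 3: 7 -> 1 -> 2 -> 7)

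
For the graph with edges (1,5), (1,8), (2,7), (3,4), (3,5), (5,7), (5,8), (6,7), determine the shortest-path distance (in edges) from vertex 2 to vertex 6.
2 (path: 2 -> 7 -> 6, 2 edges)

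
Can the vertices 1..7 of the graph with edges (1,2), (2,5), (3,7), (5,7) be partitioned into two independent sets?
Yes. Partition: {1, 3, 4, 5, 6}, {2, 7}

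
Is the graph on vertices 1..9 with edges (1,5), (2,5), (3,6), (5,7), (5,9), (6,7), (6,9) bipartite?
Yes. Partition: {1, 2, 3, 4, 7, 8, 9}, {5, 6}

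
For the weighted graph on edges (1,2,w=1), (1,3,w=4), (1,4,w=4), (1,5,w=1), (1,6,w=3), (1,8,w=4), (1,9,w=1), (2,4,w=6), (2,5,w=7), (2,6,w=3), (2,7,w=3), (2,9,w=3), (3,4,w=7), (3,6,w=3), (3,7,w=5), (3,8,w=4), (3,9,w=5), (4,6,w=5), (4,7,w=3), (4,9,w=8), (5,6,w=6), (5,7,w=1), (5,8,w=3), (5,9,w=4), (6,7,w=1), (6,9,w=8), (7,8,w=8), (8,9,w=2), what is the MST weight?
13 (MST edges: (1,2,w=1), (1,5,w=1), (1,9,w=1), (3,6,w=3), (4,7,w=3), (5,7,w=1), (6,7,w=1), (8,9,w=2); sum of weights 1 + 1 + 1 + 3 + 3 + 1 + 1 + 2 = 13)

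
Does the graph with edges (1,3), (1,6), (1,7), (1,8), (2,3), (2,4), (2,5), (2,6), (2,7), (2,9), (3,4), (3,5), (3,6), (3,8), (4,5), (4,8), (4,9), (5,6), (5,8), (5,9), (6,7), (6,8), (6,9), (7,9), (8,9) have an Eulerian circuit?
No (2 vertices have odd degree: {4, 6}; Eulerian circuit requires 0)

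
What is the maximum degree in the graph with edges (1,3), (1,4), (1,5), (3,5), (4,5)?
3 (attained at vertices 1, 5)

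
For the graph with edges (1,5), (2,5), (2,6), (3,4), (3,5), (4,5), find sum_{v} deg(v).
12 (handshake: sum of degrees = 2|E| = 2 x 6 = 12)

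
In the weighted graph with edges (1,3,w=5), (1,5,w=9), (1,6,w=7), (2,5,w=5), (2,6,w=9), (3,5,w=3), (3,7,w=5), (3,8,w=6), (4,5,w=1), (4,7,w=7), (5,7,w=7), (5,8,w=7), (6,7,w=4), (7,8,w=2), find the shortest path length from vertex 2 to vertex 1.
13 (path: 2 -> 5 -> 3 -> 1; weights 5 + 3 + 5 = 13)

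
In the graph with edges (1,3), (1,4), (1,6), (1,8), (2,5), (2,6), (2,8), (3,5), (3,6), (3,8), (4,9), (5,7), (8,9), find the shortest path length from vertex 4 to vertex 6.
2 (path: 4 -> 1 -> 6, 2 edges)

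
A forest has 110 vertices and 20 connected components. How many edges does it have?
90 (Each of the 20 component trees on V_i vertices has V_i - 1 edges; summing gives V - C = 110 - 20 = 90)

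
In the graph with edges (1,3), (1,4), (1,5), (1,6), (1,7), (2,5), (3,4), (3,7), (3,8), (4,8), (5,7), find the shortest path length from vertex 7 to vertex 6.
2 (path: 7 -> 1 -> 6, 2 edges)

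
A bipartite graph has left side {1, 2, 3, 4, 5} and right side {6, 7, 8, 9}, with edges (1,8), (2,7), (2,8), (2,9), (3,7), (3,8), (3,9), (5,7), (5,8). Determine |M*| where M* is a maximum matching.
3 (matching: (1,8), (2,9), (3,7); upper bound min(|L|,|R|) = min(5,4) = 4)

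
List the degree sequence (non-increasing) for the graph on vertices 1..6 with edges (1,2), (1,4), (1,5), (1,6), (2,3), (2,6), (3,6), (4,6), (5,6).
[5, 4, 3, 2, 2, 2] (degrees: deg(1)=4, deg(2)=3, deg(3)=2, deg(4)=2, deg(5)=2, deg(6)=5)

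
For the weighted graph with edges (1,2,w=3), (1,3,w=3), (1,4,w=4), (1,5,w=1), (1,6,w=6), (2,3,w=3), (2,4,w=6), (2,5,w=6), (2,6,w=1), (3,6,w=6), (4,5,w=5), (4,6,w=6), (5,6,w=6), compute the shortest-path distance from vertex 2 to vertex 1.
3 (path: 2 -> 1; weights 3 = 3)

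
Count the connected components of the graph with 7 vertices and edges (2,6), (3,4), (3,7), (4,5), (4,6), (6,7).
2 (components: {1}, {2, 3, 4, 5, 6, 7})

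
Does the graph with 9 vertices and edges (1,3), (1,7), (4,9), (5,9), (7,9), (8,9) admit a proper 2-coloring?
Yes. Partition: {1, 2, 6, 9}, {3, 4, 5, 7, 8}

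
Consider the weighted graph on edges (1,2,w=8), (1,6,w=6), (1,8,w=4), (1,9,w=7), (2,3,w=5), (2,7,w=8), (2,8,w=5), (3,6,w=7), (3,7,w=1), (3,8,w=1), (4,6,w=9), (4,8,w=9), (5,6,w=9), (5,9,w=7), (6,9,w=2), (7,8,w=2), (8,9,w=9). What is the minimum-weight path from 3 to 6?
7 (path: 3 -> 6; weights 7 = 7)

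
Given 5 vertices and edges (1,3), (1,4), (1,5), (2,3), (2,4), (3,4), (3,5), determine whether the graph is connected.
Yes (BFS from 1 visits [1, 3, 4, 5, 2] — all 5 vertices reached)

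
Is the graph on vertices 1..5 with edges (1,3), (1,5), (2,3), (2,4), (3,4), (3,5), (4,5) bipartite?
No (odd cycle of length 3: 3 -> 1 -> 5 -> 3)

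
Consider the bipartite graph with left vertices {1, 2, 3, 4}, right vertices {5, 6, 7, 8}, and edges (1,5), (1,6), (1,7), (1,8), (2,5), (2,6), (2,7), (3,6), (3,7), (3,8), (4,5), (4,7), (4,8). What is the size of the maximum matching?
4 (matching: (1,8), (2,7), (3,6), (4,5); upper bound min(|L|,|R|) = min(4,4) = 4)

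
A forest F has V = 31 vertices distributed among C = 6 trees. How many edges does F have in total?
25 (Each of the 6 component trees on V_i vertices has V_i - 1 edges; summing gives V - C = 31 - 6 = 25)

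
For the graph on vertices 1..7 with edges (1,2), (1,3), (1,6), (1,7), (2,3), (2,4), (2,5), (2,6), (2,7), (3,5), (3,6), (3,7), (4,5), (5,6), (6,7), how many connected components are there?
1 (components: {1, 2, 3, 4, 5, 6, 7})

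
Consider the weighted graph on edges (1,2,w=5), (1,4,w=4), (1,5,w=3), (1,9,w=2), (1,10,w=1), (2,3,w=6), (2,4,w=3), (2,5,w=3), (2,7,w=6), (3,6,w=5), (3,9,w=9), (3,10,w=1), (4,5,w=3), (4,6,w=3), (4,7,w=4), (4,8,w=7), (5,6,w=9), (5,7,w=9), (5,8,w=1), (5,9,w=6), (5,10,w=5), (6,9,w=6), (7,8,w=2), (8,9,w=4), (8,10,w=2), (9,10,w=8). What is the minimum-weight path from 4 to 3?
6 (path: 4 -> 1 -> 10 -> 3; weights 4 + 1 + 1 = 6)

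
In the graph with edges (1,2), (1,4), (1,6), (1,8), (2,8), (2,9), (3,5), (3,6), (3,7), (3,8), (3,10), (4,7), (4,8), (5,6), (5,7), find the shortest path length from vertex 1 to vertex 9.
2 (path: 1 -> 2 -> 9, 2 edges)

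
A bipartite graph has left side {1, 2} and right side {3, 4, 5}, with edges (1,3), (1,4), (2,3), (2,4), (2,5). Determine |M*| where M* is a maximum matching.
2 (matching: (1,4), (2,5); upper bound min(|L|,|R|) = min(2,3) = 2)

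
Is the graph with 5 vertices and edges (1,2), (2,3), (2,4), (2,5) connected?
Yes (BFS from 1 visits [1, 2, 3, 4, 5] — all 5 vertices reached)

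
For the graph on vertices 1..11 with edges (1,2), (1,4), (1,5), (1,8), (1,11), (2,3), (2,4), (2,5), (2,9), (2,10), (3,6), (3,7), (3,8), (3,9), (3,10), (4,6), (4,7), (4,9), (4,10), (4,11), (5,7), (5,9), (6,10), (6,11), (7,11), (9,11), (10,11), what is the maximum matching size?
5 (matching: (1,8), (2,5), (4,7), (6,10), (9,11); upper bound floor(n/2) = floor(11/2) = 5)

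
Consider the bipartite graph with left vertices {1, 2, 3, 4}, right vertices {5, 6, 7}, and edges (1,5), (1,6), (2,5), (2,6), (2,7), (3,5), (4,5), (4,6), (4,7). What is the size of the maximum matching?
3 (matching: (1,6), (2,7), (3,5); upper bound min(|L|,|R|) = min(4,3) = 3)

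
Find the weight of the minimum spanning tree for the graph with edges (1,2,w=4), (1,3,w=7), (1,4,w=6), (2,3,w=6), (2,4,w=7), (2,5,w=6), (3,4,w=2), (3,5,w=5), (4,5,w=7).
17 (MST edges: (1,2,w=4), (1,4,w=6), (3,4,w=2), (3,5,w=5); sum of weights 4 + 6 + 2 + 5 = 17)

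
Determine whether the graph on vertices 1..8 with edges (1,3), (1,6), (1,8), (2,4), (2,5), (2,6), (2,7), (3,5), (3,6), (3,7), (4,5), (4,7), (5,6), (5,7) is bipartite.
No (odd cycle of length 3: 6 -> 1 -> 3 -> 6)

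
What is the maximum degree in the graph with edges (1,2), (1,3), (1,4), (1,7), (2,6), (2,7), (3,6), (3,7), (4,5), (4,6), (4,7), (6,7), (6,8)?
5 (attained at vertices 6, 7)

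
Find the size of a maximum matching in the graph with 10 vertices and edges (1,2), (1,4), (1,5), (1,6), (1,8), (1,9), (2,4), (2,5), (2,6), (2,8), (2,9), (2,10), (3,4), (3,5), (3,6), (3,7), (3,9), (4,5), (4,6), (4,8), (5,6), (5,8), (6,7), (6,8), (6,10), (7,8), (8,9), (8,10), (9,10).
5 (matching: (1,9), (2,8), (3,7), (4,5), (6,10); upper bound floor(n/2) = floor(10/2) = 5)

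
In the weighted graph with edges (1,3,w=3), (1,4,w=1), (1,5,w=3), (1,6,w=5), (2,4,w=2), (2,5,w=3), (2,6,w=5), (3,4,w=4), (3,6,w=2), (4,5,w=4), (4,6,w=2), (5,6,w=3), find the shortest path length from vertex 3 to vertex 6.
2 (path: 3 -> 6; weights 2 = 2)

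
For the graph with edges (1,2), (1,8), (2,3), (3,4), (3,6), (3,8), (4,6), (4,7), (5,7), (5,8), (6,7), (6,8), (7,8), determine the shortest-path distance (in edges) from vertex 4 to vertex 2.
2 (path: 4 -> 3 -> 2, 2 edges)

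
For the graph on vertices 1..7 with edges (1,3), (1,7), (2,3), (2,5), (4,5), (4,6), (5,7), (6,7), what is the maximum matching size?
3 (matching: (1,7), (2,5), (4,6); upper bound floor(n/2) = floor(7/2) = 3)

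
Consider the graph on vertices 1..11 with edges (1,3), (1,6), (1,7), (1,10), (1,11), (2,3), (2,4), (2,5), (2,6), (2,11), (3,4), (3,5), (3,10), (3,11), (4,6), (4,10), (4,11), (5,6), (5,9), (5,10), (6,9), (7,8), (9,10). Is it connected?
Yes (BFS from 1 visits [1, 3, 6, 7, 10, 11, 2, 4, 5, 9, 8] — all 11 vertices reached)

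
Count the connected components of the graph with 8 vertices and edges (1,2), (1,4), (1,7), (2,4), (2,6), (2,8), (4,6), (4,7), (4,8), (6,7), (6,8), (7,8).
3 (components: {1, 2, 4, 6, 7, 8}, {3}, {5})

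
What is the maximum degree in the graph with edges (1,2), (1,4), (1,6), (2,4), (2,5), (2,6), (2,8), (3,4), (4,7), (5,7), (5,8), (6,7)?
5 (attained at vertex 2)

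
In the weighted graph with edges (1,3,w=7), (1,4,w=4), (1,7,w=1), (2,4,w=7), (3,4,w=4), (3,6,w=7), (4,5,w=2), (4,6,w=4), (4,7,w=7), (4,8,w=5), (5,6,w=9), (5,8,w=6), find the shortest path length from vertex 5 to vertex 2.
9 (path: 5 -> 4 -> 2; weights 2 + 7 = 9)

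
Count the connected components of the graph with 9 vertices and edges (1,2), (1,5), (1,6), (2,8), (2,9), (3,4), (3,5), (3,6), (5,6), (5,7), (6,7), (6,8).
1 (components: {1, 2, 3, 4, 5, 6, 7, 8, 9})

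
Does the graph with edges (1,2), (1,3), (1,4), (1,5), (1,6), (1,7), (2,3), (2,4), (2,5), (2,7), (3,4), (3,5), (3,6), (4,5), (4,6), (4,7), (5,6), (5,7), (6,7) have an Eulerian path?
No (4 vertices have odd degree: {2, 3, 6, 7}; Eulerian path requires 0 or 2)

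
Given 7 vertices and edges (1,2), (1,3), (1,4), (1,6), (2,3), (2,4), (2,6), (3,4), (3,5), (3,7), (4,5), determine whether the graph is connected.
Yes (BFS from 1 visits [1, 2, 3, 4, 6, 5, 7] — all 7 vertices reached)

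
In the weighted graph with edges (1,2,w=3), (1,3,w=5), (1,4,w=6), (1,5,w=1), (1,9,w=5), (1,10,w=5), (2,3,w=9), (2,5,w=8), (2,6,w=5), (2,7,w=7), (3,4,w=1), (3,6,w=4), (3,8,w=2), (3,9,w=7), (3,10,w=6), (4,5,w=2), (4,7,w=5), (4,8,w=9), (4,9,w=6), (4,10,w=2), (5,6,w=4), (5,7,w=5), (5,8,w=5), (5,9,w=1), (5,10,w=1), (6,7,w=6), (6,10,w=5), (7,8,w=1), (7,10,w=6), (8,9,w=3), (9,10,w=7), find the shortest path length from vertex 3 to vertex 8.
2 (path: 3 -> 8; weights 2 = 2)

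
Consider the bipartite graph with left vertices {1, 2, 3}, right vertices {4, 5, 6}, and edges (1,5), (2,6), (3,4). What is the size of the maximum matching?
3 (matching: (1,5), (2,6), (3,4); upper bound min(|L|,|R|) = min(3,3) = 3)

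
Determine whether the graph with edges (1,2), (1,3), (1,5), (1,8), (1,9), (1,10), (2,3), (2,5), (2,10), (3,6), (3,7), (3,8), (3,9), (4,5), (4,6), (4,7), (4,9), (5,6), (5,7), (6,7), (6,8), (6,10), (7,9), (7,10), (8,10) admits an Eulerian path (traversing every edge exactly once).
Yes (the graph is connected and exactly 2 vertices have odd degree: {5, 10}; any Eulerian path must start and end at those)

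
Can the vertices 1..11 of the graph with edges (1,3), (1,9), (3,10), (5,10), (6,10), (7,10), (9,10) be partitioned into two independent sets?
Yes. Partition: {1, 2, 4, 8, 10, 11}, {3, 5, 6, 7, 9}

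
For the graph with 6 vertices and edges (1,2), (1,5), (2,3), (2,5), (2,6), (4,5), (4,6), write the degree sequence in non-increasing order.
[4, 3, 2, 2, 2, 1] (degrees: deg(1)=2, deg(2)=4, deg(3)=1, deg(4)=2, deg(5)=3, deg(6)=2)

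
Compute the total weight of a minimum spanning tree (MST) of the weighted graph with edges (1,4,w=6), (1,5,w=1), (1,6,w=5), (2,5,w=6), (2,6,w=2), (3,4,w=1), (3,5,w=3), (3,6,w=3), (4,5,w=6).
10 (MST edges: (1,5,w=1), (2,6,w=2), (3,4,w=1), (3,5,w=3), (3,6,w=3); sum of weights 1 + 2 + 1 + 3 + 3 = 10)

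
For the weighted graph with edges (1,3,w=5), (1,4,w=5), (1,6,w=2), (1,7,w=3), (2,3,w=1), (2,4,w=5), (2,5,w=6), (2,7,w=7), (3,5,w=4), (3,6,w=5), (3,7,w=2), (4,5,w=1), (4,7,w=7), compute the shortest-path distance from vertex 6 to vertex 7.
5 (path: 6 -> 1 -> 7; weights 2 + 3 = 5)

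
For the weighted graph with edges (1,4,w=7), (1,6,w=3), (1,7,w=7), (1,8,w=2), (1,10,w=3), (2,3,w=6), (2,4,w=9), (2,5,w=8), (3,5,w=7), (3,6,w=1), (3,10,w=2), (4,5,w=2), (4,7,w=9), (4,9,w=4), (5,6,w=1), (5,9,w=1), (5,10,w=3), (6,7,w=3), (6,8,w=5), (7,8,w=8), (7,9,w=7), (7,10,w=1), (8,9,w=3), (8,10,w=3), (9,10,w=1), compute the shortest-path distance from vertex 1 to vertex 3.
4 (path: 1 -> 6 -> 3; weights 3 + 1 = 4)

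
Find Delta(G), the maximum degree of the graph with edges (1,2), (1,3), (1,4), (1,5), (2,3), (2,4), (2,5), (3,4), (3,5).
4 (attained at vertices 1, 2, 3)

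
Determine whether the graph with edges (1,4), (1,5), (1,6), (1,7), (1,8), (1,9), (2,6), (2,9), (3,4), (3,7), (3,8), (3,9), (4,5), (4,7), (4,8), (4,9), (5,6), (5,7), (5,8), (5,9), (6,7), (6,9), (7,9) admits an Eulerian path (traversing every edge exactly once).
Yes (the graph is connected and exactly 2 vertices have odd degree: {6, 9}; any Eulerian path must start and end at those)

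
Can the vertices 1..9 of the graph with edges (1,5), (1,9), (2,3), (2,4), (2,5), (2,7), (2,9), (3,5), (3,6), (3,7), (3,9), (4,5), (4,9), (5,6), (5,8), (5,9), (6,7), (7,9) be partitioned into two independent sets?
No (odd cycle of length 3: 5 -> 1 -> 9 -> 5)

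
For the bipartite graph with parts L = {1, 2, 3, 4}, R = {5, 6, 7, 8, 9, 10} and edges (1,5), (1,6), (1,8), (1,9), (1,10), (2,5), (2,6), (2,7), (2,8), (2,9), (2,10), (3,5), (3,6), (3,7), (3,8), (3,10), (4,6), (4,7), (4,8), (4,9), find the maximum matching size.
4 (matching: (1,10), (2,9), (3,8), (4,7); upper bound min(|L|,|R|) = min(4,6) = 4)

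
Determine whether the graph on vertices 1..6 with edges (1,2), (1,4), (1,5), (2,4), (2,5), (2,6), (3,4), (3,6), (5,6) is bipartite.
No (odd cycle of length 3: 2 -> 1 -> 5 -> 2)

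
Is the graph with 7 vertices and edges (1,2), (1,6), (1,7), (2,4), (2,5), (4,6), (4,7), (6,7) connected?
No, it has 2 components: {1, 2, 4, 5, 6, 7}, {3}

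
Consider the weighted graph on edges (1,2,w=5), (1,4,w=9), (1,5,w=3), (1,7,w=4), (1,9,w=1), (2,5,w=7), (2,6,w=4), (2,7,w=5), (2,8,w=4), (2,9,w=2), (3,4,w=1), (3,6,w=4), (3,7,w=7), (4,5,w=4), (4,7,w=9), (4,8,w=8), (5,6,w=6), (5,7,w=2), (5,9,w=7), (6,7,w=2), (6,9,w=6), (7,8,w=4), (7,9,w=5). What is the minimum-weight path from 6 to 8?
6 (path: 6 -> 7 -> 8; weights 2 + 4 = 6)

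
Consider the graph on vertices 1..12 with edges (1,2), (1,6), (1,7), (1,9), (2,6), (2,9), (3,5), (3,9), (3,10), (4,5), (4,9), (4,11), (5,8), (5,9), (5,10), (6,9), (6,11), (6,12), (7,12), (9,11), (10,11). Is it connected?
Yes (BFS from 1 visits [1, 2, 6, 7, 9, 11, 12, 3, 4, 5, 10, 8] — all 12 vertices reached)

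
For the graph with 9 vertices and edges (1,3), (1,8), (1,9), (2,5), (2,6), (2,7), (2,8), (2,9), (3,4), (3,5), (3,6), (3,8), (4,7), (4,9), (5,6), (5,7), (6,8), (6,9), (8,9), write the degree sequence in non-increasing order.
[5, 5, 5, 5, 5, 4, 3, 3, 3] (degrees: deg(1)=3, deg(2)=5, deg(3)=5, deg(4)=3, deg(5)=4, deg(6)=5, deg(7)=3, deg(8)=5, deg(9)=5)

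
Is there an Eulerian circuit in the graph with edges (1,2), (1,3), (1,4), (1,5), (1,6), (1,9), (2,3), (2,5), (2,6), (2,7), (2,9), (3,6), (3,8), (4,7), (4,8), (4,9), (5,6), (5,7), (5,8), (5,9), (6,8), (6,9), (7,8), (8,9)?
Yes (the graph is connected and all 9 vertices have even degree)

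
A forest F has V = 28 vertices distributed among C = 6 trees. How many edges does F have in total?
22 (Each of the 6 component trees on V_i vertices has V_i - 1 edges; summing gives V - C = 28 - 6 = 22)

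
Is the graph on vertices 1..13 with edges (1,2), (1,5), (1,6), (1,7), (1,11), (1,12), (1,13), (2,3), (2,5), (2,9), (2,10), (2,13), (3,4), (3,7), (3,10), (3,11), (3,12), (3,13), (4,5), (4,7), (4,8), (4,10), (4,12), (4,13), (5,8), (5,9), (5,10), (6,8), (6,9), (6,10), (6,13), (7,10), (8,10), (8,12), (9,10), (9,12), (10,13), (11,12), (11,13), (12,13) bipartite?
No (odd cycle of length 3: 13 -> 1 -> 11 -> 13)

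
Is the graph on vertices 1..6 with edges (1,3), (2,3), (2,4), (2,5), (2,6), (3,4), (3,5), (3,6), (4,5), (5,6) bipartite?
No (odd cycle of length 3: 2 -> 3 -> 5 -> 2)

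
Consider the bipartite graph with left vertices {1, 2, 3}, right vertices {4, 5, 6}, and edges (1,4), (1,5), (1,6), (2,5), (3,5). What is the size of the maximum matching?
2 (matching: (1,6), (2,5); upper bound min(|L|,|R|) = min(3,3) = 3)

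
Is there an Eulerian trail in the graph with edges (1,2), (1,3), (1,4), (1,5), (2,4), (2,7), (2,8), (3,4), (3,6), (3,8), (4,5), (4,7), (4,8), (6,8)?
Yes — and in fact it has an Eulerian circuit (the graph is connected and all 8 vertices have even degree)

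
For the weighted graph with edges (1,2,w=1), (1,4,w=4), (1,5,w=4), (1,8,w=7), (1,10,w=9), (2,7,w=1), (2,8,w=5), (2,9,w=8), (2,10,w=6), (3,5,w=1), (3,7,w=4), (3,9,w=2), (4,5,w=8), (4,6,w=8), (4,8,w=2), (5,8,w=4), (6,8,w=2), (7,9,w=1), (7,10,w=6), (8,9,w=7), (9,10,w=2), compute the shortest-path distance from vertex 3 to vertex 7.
3 (path: 3 -> 9 -> 7; weights 2 + 1 = 3)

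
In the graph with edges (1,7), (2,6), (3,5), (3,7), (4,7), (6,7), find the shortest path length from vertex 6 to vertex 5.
3 (path: 6 -> 7 -> 3 -> 5, 3 edges)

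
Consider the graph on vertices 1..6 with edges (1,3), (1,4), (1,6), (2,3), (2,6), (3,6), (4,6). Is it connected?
No, it has 2 components: {1, 2, 3, 4, 6}, {5}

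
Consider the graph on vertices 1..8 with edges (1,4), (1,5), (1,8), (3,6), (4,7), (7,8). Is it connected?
No, it has 3 components: {1, 4, 5, 7, 8}, {2}, {3, 6}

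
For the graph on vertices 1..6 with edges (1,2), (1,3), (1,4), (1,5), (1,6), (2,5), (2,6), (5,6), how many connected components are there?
1 (components: {1, 2, 3, 4, 5, 6})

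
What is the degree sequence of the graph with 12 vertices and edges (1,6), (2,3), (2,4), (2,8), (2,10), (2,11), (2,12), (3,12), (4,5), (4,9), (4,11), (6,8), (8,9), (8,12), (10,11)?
[6, 4, 4, 3, 3, 2, 2, 2, 2, 1, 1, 0] (degrees: deg(1)=1, deg(2)=6, deg(3)=2, deg(4)=4, deg(5)=1, deg(6)=2, deg(7)=0, deg(8)=4, deg(9)=2, deg(10)=2, deg(11)=3, deg(12)=3)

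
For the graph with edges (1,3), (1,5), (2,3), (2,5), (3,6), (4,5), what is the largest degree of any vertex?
3 (attained at vertices 3, 5)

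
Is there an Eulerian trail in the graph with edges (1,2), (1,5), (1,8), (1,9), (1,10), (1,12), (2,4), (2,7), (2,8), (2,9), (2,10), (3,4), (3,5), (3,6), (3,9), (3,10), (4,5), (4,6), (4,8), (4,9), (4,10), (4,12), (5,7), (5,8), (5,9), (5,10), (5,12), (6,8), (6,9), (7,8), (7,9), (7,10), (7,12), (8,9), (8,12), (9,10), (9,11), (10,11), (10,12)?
Yes (the graph is connected and exactly 2 vertices have odd degree: {3, 10}; any Eulerian path must start and end at those)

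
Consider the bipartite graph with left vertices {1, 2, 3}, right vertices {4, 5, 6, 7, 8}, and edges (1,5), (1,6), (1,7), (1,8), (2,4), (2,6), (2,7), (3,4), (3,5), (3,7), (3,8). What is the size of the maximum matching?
3 (matching: (1,8), (2,6), (3,7); upper bound min(|L|,|R|) = min(3,5) = 3)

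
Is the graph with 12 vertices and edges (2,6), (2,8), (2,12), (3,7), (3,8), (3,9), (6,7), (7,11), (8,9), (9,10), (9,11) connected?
No, it has 4 components: {1}, {2, 3, 6, 7, 8, 9, 10, 11, 12}, {4}, {5}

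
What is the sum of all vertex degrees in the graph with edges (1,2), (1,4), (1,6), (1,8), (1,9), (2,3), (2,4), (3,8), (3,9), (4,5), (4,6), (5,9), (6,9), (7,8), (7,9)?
30 (handshake: sum of degrees = 2|E| = 2 x 15 = 30)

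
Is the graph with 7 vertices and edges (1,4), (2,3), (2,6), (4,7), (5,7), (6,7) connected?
Yes (BFS from 1 visits [1, 4, 7, 5, 6, 2, 3] — all 7 vertices reached)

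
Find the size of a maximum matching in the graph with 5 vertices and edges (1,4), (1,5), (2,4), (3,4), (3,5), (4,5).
2 (matching: (1,5), (3,4); upper bound floor(n/2) = floor(5/2) = 2)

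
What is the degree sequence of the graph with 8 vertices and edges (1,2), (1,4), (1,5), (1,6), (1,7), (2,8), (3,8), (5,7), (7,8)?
[5, 3, 3, 2, 2, 1, 1, 1] (degrees: deg(1)=5, deg(2)=2, deg(3)=1, deg(4)=1, deg(5)=2, deg(6)=1, deg(7)=3, deg(8)=3)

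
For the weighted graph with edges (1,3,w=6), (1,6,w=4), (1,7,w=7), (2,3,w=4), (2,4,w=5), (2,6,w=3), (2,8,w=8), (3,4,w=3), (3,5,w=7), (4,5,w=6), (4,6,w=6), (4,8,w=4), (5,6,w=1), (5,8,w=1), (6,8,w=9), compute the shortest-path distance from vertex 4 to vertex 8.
4 (path: 4 -> 8; weights 4 = 4)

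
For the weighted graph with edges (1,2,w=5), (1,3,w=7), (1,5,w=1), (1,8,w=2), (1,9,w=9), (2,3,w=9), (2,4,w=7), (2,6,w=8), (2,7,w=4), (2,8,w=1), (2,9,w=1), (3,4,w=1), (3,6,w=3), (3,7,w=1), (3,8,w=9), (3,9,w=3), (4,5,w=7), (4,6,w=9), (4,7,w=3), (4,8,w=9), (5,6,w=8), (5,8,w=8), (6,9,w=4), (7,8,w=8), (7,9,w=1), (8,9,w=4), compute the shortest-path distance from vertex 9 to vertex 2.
1 (path: 9 -> 2; weights 1 = 1)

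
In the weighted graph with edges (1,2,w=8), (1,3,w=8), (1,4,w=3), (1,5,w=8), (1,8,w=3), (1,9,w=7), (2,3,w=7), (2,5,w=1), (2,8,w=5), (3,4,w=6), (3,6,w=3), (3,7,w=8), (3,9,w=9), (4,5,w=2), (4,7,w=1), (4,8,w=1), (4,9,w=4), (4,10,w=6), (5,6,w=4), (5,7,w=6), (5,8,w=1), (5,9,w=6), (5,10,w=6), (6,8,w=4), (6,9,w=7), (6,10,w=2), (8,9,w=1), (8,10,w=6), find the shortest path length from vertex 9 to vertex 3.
8 (path: 9 -> 8 -> 4 -> 3; weights 1 + 1 + 6 = 8)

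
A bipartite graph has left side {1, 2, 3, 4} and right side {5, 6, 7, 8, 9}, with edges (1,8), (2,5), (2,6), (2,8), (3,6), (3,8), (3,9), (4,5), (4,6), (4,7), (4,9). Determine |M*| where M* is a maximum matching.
4 (matching: (1,8), (2,6), (3,9), (4,7); upper bound min(|L|,|R|) = min(4,5) = 4)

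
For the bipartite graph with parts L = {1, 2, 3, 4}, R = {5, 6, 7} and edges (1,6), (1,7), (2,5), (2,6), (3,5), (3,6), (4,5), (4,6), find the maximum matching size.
3 (matching: (1,7), (2,6), (3,5); upper bound min(|L|,|R|) = min(4,3) = 3)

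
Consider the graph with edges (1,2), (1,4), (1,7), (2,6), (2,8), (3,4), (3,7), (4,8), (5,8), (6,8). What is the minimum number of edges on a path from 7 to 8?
3 (path: 7 -> 1 -> 4 -> 8, 3 edges)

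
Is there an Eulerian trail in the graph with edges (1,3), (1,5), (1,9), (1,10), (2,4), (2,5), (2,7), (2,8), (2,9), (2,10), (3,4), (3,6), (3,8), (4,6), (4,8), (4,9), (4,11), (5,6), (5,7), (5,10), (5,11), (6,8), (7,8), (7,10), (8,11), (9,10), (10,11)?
Yes — and in fact it has an Eulerian circuit (the graph is connected and all 11 vertices have even degree)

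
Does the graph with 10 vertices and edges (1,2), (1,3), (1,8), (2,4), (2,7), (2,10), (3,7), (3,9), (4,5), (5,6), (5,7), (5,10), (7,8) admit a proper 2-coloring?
Yes. Partition: {1, 4, 6, 7, 9, 10}, {2, 3, 5, 8}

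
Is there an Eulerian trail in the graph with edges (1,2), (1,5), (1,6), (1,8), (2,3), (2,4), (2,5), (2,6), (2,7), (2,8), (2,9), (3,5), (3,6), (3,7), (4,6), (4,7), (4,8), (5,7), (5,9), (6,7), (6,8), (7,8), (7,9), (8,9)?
Yes (the graph is connected and exactly 2 vertices have odd degree: {5, 7}; any Eulerian path must start and end at those)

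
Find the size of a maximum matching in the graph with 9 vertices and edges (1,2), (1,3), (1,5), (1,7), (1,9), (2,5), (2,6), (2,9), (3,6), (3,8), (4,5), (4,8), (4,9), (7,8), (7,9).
4 (matching: (1,5), (2,6), (3,8), (7,9); upper bound floor(n/2) = floor(9/2) = 4)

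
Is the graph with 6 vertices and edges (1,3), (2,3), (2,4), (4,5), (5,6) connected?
Yes (BFS from 1 visits [1, 3, 2, 4, 5, 6] — all 6 vertices reached)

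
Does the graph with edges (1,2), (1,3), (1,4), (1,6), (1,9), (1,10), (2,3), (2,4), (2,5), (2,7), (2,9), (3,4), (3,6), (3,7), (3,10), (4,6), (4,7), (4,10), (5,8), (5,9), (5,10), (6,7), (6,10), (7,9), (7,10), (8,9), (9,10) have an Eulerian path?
Yes (the graph is connected and exactly 2 vertices have odd degree: {6, 10}; any Eulerian path must start and end at those)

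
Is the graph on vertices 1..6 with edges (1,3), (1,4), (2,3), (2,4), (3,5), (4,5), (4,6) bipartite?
Yes. Partition: {1, 2, 5, 6}, {3, 4}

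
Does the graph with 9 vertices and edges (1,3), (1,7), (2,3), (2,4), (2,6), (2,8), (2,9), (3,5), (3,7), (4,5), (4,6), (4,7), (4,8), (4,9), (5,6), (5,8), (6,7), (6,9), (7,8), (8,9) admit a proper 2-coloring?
No (odd cycle of length 3: 7 -> 1 -> 3 -> 7)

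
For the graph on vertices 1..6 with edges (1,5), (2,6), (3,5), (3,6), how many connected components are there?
2 (components: {1, 2, 3, 5, 6}, {4})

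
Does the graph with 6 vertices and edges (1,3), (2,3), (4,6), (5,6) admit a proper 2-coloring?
Yes. Partition: {1, 2, 4, 5}, {3, 6}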